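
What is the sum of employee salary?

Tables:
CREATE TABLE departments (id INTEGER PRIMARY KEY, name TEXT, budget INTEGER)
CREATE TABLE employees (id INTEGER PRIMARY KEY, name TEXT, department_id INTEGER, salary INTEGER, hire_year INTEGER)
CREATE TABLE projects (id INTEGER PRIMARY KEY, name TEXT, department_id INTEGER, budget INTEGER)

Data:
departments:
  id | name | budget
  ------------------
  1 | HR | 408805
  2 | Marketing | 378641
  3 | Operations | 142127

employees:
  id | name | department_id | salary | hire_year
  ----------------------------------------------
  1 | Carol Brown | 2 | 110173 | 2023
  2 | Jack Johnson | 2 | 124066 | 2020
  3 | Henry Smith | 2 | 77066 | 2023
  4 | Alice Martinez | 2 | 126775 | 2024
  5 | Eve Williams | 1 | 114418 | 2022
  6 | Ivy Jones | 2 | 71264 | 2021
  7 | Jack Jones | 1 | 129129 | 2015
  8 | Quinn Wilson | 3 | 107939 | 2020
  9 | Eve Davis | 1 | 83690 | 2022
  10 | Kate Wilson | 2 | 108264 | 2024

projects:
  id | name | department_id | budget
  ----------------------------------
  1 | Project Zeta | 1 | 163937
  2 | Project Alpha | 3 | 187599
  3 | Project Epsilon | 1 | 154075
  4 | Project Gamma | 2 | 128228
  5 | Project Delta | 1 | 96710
SELECT SUM(salary) FROM employees

Execution result:
1052784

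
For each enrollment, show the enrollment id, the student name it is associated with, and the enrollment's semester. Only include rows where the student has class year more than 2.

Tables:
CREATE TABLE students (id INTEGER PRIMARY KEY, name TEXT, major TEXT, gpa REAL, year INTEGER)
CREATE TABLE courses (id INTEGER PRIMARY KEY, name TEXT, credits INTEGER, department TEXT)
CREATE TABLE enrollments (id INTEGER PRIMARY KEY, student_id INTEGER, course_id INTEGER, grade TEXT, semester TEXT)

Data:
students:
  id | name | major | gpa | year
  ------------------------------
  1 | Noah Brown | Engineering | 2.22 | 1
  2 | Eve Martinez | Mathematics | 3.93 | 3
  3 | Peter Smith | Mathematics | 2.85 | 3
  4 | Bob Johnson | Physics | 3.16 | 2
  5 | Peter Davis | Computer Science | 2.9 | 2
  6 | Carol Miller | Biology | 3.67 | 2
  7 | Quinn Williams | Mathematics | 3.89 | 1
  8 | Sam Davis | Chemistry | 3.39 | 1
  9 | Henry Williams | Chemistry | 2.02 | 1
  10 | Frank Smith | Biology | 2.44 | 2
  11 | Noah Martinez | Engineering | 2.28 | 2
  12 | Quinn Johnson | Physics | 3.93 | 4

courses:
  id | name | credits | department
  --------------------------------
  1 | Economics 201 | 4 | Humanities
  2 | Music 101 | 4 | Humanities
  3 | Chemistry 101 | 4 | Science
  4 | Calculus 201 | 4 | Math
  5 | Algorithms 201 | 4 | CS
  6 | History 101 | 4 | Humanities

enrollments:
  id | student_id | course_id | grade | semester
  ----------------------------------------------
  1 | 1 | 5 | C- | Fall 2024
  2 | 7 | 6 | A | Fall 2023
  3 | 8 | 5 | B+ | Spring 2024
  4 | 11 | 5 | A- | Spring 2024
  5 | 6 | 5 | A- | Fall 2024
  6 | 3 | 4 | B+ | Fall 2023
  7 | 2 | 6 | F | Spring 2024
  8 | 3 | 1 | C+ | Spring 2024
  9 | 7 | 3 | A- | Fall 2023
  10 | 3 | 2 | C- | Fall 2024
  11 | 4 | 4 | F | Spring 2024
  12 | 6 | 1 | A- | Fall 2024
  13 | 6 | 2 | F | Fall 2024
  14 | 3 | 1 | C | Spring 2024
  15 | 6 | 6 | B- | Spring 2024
SELECT c.id, p.name AS student, c.semester FROM enrollments c JOIN students p ON c.student_id = p.id WHERE p.year > 2

Execution result:
id | student | semester
6 | Peter Smith | Fall 2023
7 | Eve Martinez | Spring 2024
8 | Peter Smith | Spring 2024
10 | Peter Smith | Fall 2024
14 | Peter Smith | Spring 2024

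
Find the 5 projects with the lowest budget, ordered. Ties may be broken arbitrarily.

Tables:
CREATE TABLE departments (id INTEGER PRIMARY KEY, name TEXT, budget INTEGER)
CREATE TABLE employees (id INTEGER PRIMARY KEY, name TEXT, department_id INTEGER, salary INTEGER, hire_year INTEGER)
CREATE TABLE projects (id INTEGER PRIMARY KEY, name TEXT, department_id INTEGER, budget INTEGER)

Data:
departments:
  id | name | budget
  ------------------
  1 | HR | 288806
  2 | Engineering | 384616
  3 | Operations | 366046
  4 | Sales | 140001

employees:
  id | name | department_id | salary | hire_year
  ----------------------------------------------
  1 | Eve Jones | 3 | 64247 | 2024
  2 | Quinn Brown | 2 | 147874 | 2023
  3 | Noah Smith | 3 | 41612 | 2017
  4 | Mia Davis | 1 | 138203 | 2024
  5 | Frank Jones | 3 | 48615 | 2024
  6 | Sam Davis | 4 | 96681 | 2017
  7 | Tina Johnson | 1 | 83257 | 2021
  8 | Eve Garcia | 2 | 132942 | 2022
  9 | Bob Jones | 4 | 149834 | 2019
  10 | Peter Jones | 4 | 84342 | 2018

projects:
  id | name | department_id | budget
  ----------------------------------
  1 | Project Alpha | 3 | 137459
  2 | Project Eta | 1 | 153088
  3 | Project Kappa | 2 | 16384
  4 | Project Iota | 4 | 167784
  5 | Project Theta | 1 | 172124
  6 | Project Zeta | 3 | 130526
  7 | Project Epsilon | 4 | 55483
SELECT name, budget FROM projects ORDER BY budget ASC LIMIT 5

Execution result:
name | budget
Project Kappa | 16384
Project Epsilon | 55483
Project Zeta | 130526
Project Alpha | 137459
Project Eta | 153088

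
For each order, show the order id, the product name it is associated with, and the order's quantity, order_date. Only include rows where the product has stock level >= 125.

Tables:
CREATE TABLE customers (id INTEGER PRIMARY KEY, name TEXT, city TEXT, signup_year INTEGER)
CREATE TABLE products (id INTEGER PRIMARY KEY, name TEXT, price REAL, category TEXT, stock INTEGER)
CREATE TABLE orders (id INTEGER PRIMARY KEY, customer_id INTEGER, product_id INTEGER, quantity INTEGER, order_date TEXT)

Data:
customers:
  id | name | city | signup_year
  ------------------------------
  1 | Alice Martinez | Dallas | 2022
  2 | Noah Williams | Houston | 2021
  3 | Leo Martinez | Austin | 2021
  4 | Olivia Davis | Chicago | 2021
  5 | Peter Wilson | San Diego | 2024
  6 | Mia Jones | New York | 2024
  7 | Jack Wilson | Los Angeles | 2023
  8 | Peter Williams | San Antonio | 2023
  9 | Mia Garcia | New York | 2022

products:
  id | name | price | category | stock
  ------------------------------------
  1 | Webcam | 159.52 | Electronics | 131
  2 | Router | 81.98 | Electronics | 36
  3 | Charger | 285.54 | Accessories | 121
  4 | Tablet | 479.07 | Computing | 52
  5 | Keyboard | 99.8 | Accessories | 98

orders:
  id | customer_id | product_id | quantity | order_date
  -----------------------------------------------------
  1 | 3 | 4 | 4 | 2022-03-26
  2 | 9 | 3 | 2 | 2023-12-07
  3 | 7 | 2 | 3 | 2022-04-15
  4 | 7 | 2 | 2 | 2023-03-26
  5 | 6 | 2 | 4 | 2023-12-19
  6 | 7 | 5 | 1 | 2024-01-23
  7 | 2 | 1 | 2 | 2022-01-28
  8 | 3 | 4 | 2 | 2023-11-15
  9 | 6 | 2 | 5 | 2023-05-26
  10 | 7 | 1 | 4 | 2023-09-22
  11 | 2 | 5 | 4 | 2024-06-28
SELECT c.id, p.name AS product, c.quantity, c.order_date FROM orders c JOIN products p ON c.product_id = p.id WHERE p.stock >= 125

Execution result:
id | product | quantity | order_date
7 | Webcam | 2 | 2022-01-28
10 | Webcam | 4 | 2023-09-22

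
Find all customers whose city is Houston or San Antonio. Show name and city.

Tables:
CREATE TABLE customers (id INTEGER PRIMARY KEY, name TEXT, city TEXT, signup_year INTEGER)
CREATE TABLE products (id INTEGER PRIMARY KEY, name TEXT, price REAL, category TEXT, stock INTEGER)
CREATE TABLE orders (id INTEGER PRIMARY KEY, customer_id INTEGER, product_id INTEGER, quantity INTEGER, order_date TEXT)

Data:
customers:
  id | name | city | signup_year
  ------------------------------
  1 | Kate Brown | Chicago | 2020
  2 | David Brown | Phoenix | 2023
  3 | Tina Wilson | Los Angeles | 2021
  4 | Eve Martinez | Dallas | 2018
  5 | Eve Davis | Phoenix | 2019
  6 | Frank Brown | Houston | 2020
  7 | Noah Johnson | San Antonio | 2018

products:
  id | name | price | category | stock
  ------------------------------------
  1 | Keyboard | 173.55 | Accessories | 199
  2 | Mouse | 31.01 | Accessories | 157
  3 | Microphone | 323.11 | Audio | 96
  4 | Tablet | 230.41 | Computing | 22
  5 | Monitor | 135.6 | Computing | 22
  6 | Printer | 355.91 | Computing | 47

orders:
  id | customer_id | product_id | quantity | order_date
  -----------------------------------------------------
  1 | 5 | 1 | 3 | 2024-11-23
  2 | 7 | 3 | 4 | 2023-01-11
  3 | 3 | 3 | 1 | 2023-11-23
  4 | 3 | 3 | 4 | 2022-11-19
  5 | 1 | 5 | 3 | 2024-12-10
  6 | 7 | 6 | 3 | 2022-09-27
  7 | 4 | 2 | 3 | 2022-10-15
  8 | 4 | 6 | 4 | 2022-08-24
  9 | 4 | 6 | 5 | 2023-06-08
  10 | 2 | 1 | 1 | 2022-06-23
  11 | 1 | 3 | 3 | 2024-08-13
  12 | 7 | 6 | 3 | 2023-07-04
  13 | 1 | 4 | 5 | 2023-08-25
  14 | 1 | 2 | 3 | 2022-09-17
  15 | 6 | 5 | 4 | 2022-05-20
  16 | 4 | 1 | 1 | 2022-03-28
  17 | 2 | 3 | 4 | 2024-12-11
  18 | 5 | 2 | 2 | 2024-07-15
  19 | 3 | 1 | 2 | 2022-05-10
SELECT name, city FROM customers WHERE city IN ('Houston', 'San Antonio')

Execution result:
name | city
Frank Brown | Houston
Noah Johnson | San Antonio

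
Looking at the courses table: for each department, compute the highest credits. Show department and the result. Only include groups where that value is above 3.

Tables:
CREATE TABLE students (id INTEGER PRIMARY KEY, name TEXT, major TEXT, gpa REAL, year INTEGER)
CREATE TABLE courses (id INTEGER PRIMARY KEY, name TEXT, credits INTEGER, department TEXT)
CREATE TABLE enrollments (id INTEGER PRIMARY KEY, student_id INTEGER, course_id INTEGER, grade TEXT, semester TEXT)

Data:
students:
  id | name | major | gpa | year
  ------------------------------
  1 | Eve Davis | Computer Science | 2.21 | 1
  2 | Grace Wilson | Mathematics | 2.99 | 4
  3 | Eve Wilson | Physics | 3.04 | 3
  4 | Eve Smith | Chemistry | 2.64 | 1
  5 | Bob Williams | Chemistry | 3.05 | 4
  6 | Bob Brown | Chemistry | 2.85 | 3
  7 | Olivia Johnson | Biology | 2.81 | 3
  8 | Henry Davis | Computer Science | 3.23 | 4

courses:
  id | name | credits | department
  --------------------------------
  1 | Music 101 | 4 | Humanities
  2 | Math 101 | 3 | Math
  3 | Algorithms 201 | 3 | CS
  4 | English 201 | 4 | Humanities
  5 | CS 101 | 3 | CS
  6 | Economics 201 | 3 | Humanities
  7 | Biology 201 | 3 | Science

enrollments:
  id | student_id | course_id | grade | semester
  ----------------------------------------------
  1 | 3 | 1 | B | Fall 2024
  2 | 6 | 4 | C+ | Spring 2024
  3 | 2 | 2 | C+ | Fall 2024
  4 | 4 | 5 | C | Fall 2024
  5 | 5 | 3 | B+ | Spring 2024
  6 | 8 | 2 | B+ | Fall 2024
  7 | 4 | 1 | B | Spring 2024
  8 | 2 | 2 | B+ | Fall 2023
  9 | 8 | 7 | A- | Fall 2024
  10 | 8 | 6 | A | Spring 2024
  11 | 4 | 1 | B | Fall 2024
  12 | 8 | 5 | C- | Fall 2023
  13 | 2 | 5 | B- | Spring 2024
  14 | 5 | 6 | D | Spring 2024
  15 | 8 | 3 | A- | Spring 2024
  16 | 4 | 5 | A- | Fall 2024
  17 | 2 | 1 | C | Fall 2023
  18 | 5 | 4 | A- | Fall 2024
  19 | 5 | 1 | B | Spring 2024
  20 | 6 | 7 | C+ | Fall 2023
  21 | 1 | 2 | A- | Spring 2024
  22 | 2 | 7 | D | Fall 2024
SELECT department, MAX(credits) AS max_credits FROM courses GROUP BY department HAVING MAX(credits) > 3

Execution result:
department | max_credits
Humanities | 4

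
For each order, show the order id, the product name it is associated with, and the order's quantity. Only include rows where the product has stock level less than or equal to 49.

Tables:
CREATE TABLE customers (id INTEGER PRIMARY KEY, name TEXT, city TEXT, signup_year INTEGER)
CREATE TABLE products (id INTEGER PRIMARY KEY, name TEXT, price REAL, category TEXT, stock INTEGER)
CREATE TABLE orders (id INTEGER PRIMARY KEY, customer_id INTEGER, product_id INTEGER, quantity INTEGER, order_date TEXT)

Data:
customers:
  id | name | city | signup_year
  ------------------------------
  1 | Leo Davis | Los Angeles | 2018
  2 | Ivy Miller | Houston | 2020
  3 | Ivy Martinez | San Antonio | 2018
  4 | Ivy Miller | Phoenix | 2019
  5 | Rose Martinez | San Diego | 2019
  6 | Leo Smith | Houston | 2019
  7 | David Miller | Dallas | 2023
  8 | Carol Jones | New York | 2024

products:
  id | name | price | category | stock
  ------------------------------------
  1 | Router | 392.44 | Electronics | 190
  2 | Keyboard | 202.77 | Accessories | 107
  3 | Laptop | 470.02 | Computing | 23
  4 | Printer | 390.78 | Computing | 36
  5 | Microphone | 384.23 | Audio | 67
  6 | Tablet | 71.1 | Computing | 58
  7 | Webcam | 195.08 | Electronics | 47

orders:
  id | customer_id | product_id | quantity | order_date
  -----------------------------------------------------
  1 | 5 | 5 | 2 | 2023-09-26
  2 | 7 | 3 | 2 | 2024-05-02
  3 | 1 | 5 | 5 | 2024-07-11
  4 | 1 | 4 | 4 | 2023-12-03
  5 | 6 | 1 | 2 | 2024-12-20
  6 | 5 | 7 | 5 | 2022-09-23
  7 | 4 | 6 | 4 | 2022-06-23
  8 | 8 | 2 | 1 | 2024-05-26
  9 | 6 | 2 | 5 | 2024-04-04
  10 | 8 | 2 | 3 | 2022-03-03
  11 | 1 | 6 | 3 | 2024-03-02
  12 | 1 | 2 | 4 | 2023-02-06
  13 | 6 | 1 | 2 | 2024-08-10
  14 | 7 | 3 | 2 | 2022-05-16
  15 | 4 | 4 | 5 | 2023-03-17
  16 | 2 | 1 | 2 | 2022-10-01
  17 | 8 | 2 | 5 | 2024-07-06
SELECT c.id, p.name AS product, c.quantity FROM orders c JOIN products p ON c.product_id = p.id WHERE p.stock <= 49

Execution result:
id | product | quantity
2 | Laptop | 2
4 | Printer | 4
6 | Webcam | 5
14 | Laptop | 2
15 | Printer | 5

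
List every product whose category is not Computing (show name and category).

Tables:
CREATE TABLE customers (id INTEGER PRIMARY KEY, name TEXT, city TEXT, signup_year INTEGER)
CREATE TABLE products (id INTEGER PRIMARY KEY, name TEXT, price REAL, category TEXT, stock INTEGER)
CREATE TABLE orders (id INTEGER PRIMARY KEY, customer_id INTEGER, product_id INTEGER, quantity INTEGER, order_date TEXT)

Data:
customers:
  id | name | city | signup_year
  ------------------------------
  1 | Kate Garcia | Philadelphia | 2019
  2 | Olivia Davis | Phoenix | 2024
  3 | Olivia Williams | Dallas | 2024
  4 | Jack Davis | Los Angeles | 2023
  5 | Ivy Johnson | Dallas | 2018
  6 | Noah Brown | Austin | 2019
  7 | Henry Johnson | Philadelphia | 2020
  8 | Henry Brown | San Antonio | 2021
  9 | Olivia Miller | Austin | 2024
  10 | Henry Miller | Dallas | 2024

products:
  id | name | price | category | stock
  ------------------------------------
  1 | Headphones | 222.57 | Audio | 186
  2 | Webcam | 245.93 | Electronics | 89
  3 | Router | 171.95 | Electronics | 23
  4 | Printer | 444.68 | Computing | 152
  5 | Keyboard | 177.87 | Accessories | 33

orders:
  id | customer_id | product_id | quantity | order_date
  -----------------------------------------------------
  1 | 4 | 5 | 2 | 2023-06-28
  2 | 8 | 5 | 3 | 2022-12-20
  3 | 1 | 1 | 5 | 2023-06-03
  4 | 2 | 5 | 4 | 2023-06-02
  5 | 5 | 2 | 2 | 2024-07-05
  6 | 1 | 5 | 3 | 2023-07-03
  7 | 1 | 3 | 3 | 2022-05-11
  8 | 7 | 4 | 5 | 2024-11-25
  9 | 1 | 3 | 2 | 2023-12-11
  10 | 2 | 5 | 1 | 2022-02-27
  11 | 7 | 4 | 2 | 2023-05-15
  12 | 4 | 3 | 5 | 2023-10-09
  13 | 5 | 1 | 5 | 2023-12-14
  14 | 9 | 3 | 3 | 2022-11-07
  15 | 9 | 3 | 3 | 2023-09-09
SELECT name, category FROM products WHERE category <> 'Computing'

Execution result:
name | category
Headphones | Audio
Webcam | Electronics
Router | Electronics
Keyboard | Accessories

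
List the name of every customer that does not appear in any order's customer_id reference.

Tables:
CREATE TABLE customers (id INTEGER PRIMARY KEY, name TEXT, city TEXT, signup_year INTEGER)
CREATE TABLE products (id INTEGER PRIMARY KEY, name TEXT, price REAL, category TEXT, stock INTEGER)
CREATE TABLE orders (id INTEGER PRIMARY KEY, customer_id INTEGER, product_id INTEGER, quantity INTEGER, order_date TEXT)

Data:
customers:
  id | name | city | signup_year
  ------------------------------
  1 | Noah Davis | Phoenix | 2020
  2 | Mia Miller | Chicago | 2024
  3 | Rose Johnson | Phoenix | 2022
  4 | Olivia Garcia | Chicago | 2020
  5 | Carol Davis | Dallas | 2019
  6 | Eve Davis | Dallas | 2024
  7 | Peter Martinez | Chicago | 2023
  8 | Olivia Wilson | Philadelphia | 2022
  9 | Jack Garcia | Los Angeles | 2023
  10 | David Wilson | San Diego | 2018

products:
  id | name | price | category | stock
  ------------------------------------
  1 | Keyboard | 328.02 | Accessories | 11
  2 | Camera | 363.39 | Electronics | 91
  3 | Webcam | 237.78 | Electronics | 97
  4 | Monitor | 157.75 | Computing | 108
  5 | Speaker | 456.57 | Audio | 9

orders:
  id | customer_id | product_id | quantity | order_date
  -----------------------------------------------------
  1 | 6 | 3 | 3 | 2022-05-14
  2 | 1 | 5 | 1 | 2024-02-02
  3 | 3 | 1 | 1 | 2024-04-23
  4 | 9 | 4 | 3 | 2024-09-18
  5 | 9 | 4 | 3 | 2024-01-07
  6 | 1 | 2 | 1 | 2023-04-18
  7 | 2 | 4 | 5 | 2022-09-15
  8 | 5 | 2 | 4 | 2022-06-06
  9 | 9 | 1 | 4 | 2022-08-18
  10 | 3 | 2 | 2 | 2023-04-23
SELECT p.name FROM customers p LEFT JOIN orders c ON c.customer_id = p.id WHERE c.id IS NULL

Execution result:
name
Olivia Garcia
Peter Martinez
Olivia Wilson
David Wilson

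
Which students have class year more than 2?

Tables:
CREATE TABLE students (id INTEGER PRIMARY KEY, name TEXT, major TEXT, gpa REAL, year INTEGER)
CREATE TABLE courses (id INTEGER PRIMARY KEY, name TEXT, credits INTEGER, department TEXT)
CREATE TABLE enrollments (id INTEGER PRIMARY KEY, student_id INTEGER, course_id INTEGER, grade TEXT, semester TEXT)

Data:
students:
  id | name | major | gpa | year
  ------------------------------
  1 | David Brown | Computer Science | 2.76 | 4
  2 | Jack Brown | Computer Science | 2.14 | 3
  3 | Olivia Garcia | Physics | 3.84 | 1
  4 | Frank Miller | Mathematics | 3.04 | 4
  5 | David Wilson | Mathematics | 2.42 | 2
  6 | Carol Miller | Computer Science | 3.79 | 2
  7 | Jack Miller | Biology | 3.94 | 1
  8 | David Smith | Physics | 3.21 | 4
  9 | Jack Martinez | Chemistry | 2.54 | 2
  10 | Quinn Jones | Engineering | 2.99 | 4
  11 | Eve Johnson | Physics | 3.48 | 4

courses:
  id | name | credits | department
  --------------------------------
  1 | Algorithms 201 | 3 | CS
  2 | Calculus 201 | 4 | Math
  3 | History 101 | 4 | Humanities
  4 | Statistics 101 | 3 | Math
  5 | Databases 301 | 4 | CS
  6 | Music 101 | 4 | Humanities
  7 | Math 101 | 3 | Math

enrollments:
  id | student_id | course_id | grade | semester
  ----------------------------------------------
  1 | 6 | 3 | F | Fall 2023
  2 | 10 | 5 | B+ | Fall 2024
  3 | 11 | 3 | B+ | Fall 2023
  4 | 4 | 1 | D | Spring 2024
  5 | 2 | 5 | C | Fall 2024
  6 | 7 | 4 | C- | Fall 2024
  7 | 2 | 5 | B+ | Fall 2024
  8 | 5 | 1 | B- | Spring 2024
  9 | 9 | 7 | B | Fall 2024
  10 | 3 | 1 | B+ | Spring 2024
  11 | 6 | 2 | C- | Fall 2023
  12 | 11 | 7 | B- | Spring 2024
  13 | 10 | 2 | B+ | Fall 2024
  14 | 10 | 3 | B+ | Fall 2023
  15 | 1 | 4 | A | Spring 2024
SELECT name, year FROM students WHERE year > 2

Execution result:
name | year
David Brown | 4
Jack Brown | 3
Frank Miller | 4
David Smith | 4
Quinn Jones | 4
Eve Johnson | 4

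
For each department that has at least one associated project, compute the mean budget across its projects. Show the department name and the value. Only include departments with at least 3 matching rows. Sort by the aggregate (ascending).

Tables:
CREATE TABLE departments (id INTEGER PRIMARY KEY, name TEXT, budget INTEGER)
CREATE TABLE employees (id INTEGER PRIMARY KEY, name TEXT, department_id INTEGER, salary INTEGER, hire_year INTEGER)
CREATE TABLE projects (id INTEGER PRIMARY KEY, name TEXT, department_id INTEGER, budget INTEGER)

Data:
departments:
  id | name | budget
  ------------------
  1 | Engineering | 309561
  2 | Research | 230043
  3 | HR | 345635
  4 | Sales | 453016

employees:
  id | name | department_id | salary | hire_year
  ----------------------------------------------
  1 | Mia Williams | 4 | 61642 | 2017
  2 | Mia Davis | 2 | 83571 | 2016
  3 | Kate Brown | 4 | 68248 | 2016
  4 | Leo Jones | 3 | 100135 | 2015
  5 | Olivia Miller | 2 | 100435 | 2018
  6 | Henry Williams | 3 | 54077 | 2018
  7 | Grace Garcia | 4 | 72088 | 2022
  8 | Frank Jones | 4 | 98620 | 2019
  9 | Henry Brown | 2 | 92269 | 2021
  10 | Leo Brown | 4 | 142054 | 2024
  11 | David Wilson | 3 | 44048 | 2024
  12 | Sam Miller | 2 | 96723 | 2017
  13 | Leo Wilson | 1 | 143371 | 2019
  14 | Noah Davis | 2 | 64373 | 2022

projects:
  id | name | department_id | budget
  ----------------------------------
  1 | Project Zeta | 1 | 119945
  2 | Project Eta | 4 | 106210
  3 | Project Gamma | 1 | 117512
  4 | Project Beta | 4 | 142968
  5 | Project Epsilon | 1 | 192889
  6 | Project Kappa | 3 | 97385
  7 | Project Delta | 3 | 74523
SELECT p.name, AVG(c.budget) AS avg_budget FROM projects c JOIN departments p ON c.department_id = p.id GROUP BY p.id, p.name HAVING COUNT(*) >= 3 ORDER BY avg_budget ASC

Execution result:
name | avg_budget
Engineering | 143448.67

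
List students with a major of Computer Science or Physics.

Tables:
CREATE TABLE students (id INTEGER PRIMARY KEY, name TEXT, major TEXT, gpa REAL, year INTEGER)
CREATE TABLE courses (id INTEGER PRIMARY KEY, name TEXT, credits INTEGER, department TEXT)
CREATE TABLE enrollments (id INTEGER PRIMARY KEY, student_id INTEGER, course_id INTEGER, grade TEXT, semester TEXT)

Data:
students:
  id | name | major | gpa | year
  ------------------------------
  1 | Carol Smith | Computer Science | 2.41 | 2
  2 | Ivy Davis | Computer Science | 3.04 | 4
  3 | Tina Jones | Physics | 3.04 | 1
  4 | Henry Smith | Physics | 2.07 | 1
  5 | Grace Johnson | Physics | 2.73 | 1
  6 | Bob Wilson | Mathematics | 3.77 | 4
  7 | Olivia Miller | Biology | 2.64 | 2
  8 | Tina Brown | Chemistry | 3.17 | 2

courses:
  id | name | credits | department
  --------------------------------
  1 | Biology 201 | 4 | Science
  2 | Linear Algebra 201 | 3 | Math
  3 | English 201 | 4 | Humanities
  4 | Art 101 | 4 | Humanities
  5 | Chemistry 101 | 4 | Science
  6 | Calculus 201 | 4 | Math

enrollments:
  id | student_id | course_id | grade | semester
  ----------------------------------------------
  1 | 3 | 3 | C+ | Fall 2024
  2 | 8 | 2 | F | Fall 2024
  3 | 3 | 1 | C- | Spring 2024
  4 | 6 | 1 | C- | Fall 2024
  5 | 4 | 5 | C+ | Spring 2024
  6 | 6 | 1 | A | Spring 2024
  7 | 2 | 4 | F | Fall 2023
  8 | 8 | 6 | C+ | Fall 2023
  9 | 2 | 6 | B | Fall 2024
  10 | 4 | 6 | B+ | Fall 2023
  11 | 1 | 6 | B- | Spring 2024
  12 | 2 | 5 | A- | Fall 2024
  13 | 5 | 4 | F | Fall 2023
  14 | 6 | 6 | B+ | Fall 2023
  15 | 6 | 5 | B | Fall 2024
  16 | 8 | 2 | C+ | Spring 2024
SELECT name, major FROM students WHERE major IN ('Computer Science', 'Physics')

Execution result:
name | major
Carol Smith | Computer Science
Ivy Davis | Computer Science
Tina Jones | Physics
Henry Smith | Physics
Grace Johnson | Physics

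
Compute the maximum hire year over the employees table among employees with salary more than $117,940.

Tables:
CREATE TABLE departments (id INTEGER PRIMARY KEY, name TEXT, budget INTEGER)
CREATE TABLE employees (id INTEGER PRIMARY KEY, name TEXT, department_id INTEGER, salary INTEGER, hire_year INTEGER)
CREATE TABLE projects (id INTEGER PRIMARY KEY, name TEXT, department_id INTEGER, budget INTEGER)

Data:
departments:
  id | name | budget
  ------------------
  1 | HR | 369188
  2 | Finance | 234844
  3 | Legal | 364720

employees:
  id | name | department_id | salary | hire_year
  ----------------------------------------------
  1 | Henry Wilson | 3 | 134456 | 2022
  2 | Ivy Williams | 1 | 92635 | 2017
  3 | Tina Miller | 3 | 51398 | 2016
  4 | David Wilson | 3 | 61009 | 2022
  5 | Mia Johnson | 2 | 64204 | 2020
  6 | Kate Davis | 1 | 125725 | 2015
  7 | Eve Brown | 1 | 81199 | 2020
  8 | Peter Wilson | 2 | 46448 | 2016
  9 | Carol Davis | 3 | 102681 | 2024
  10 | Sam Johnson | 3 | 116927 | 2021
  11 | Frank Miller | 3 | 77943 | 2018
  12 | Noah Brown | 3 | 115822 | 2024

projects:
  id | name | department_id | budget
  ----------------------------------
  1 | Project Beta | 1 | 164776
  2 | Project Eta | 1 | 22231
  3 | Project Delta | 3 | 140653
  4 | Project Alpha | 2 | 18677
SELECT MAX(hire_year) FROM employees WHERE salary > 117940

Execution result:
2022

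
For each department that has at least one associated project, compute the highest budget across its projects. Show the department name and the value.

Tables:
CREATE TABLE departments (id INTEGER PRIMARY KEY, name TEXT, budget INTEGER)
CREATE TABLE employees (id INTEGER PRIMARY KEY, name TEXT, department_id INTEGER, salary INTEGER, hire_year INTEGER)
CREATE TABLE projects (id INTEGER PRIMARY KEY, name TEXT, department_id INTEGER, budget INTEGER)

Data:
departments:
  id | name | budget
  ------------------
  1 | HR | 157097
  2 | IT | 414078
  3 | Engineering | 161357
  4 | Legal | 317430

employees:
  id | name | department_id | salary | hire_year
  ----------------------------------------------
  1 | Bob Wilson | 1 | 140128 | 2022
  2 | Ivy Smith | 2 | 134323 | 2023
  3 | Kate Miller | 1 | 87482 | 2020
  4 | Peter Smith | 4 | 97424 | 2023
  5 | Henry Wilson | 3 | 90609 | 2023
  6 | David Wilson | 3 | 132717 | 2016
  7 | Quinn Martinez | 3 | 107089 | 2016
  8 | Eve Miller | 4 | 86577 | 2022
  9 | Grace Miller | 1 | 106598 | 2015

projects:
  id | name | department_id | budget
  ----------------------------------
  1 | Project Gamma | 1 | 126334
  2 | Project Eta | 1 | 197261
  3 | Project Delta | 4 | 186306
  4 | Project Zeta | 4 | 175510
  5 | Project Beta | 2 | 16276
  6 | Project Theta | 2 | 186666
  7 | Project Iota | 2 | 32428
SELECT p.name, MAX(c.budget) AS max_budget FROM projects c JOIN departments p ON c.department_id = p.id GROUP BY p.id, p.name

Execution result:
name | max_budget
HR | 197261
IT | 186666
Legal | 186306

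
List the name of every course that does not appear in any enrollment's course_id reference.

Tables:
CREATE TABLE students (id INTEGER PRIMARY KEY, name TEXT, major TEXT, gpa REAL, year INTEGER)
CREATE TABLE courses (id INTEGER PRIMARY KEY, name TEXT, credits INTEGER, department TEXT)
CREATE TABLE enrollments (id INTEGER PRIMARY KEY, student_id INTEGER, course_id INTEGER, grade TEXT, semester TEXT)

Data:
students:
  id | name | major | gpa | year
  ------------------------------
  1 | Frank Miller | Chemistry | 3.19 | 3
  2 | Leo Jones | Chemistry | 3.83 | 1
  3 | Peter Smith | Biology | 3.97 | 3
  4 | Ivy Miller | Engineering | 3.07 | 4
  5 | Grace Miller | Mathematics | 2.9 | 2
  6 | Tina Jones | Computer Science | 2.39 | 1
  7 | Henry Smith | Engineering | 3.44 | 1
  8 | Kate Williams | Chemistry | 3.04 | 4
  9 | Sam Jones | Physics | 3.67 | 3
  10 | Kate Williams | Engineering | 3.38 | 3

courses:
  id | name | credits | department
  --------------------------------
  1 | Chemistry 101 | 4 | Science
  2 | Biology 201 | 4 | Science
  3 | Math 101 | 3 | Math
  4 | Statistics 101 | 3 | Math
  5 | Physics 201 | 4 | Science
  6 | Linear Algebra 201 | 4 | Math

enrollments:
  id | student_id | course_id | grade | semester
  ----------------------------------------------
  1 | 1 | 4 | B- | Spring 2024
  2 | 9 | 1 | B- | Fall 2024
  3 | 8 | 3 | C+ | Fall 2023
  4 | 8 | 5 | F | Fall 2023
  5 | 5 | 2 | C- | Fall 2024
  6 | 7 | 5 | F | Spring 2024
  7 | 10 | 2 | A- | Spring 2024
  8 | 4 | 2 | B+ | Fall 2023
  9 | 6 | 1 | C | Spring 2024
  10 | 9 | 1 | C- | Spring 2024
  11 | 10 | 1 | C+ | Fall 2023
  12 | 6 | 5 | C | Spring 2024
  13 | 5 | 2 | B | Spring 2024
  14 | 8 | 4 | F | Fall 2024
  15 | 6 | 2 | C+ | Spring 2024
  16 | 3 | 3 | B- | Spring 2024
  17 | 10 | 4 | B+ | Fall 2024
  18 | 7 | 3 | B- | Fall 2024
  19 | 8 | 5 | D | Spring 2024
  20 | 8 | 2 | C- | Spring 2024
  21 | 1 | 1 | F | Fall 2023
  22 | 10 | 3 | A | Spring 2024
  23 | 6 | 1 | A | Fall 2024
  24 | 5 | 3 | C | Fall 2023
SELECT p.name FROM courses p LEFT JOIN enrollments c ON c.course_id = p.id WHERE c.id IS NULL

Execution result:
Linear Algebra 201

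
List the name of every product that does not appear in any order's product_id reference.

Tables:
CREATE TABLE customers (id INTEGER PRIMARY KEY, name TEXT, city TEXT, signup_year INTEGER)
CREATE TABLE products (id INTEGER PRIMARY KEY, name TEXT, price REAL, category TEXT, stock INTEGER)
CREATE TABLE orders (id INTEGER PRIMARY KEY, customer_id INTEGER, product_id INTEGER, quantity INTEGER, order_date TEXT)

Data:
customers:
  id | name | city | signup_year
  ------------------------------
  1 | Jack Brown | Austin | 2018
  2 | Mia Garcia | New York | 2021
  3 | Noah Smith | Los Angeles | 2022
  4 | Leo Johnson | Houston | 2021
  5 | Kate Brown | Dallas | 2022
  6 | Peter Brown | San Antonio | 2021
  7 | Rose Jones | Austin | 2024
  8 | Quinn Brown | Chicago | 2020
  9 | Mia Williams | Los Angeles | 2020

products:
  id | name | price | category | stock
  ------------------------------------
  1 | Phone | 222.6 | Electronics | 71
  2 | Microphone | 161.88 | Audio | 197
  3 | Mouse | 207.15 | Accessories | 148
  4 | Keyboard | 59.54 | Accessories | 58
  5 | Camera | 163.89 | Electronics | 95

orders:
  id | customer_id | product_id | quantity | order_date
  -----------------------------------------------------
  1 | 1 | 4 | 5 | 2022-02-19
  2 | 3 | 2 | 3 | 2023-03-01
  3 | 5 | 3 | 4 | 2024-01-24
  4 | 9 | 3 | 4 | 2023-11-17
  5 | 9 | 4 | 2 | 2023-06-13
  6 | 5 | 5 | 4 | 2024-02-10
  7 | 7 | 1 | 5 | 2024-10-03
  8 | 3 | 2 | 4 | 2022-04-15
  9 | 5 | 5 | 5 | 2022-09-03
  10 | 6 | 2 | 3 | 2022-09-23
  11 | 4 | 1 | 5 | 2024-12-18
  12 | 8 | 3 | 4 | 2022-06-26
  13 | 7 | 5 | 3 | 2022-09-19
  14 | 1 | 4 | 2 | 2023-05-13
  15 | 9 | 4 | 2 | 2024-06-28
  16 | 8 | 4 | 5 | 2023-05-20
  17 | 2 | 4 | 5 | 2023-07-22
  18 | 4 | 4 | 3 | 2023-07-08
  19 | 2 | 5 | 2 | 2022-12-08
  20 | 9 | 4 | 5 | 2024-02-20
SELECT p.name FROM products p LEFT JOIN orders c ON c.product_id = p.id WHERE c.id IS NULL

Execution result:
(no rows)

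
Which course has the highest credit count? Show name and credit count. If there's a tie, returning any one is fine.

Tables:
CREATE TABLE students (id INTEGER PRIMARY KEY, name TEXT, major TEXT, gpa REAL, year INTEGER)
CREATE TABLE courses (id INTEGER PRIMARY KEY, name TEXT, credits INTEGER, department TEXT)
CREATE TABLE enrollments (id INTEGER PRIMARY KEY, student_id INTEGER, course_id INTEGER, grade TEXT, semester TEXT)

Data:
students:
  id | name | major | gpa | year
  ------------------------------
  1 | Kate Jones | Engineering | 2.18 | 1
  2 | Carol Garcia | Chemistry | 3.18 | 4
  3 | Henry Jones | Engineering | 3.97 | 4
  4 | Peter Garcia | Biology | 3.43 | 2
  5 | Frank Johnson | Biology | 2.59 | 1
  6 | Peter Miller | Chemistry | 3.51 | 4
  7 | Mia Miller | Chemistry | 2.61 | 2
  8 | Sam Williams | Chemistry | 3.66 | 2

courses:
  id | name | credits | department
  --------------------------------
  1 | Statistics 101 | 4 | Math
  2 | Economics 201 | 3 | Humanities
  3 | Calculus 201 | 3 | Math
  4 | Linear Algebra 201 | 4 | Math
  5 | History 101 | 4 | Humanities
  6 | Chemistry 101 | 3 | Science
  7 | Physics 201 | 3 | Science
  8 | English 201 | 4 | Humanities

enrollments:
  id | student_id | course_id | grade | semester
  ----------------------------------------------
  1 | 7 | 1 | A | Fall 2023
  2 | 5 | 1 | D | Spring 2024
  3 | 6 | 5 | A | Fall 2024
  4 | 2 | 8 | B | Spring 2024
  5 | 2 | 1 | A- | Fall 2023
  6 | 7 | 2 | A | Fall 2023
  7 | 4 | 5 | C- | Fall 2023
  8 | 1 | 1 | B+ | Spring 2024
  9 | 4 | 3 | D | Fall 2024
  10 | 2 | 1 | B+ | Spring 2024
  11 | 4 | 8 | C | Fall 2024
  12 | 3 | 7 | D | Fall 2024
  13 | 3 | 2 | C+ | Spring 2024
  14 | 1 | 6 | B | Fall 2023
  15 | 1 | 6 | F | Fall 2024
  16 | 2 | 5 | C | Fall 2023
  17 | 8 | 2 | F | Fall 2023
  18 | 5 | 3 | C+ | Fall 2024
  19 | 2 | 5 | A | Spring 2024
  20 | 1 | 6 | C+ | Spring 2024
SELECT name, credits FROM courses ORDER BY credits DESC LIMIT 1

Execution result:
name | credits
Statistics 101 | 4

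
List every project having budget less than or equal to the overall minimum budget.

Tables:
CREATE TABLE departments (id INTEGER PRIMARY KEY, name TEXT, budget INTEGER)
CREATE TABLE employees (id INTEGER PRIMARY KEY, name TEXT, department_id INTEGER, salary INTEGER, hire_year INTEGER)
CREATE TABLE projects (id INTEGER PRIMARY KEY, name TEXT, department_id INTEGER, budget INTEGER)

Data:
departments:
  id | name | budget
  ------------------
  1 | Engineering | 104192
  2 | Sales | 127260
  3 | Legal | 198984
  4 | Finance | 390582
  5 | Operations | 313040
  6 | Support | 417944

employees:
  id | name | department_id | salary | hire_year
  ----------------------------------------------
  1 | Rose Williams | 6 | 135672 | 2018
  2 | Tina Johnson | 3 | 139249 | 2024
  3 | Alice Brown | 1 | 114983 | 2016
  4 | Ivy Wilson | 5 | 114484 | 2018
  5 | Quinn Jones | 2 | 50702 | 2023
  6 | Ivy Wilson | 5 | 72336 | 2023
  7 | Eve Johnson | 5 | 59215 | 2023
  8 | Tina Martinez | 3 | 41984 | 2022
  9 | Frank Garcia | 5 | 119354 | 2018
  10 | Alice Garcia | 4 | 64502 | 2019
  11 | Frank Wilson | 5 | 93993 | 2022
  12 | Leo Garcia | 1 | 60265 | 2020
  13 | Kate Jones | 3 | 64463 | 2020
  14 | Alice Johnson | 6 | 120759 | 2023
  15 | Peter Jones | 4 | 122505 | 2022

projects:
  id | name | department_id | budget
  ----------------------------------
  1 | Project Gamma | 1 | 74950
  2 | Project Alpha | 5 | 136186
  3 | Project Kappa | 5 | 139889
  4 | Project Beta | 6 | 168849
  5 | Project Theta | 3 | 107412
SELECT name, budget FROM projects WHERE budget <= (SELECT MIN(budget) FROM projects)

Execution result:
name | budget
Project Gamma | 74950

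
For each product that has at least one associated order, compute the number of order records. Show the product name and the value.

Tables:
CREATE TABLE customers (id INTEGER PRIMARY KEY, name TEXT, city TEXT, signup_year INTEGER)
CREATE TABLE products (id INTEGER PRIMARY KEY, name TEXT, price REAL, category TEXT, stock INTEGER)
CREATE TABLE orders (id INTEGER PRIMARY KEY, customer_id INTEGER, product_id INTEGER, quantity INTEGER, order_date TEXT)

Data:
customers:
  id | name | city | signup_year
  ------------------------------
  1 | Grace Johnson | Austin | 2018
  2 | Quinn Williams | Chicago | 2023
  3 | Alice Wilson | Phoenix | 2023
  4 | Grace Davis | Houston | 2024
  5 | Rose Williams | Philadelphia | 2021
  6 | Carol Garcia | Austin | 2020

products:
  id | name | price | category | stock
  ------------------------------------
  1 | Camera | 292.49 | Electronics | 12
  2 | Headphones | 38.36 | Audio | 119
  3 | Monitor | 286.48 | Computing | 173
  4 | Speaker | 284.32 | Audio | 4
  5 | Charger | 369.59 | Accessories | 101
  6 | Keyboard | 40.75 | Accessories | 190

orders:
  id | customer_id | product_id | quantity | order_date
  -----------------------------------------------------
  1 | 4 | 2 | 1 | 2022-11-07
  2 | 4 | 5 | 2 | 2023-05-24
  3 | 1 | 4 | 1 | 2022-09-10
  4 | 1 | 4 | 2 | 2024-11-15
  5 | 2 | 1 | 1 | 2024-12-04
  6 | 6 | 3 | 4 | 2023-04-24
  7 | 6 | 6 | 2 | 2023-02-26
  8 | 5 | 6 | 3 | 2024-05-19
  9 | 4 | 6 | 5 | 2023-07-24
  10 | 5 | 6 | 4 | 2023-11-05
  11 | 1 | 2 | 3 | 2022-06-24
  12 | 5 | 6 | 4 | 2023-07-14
SELECT p.name, COUNT(*) AS n FROM orders c JOIN products p ON c.product_id = p.id GROUP BY p.id, p.name

Execution result:
name | n
Camera | 1
Headphones | 2
Monitor | 1
Speaker | 2
Charger | 1
Keyboard | 5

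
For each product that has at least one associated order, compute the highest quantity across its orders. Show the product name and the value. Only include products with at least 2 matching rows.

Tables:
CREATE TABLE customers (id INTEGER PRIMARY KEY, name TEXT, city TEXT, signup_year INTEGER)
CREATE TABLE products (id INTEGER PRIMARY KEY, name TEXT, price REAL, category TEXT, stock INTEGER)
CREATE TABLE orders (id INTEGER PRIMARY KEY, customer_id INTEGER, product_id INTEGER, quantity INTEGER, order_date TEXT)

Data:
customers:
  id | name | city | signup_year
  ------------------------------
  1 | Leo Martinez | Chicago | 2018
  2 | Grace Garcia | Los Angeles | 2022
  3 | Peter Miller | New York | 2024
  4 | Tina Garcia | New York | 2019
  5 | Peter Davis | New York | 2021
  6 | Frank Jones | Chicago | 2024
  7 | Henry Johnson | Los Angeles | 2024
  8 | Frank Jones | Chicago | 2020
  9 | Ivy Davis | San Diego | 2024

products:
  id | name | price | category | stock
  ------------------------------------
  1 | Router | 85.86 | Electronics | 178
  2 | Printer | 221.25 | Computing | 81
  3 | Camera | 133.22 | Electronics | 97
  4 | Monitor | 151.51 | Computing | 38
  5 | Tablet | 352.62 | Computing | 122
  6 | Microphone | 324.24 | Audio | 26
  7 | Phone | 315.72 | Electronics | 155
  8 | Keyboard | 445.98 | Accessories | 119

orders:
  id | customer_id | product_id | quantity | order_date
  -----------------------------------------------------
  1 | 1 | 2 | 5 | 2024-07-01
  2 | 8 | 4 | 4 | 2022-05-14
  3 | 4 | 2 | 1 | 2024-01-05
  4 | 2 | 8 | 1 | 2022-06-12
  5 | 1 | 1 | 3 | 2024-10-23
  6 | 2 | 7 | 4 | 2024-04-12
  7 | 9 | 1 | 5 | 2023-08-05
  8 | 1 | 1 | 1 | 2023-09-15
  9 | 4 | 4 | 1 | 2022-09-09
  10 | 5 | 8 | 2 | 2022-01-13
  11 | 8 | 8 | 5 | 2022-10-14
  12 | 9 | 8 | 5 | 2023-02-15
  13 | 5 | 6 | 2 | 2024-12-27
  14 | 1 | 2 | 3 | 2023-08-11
SELECT p.name, MAX(c.quantity) AS max_quantity FROM orders c JOIN products p ON c.product_id = p.id GROUP BY p.id, p.name HAVING COUNT(*) >= 2

Execution result:
name | max_quantity
Router | 5
Printer | 5
Monitor | 4
Keyboard | 5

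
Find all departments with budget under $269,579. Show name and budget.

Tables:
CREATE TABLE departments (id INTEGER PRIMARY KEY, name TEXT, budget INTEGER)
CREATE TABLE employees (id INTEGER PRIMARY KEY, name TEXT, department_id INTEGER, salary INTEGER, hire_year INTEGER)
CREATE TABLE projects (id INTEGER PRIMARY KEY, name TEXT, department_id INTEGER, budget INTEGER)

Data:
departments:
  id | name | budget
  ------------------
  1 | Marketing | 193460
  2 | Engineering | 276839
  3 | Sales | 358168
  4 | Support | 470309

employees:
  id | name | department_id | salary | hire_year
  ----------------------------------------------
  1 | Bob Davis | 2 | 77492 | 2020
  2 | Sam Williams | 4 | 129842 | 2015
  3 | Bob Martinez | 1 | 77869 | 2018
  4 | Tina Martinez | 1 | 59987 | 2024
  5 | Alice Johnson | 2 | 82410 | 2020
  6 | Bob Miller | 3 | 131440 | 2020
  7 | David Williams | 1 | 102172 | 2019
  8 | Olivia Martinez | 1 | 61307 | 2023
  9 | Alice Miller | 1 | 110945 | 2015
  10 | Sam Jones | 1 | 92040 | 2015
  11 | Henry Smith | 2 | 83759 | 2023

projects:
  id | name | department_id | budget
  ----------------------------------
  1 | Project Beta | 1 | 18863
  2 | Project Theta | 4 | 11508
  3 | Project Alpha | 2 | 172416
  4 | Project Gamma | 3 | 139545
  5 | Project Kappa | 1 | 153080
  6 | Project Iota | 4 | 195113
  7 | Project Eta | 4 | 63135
SELECT name, budget FROM departments WHERE budget < 269579

Execution result:
name | budget
Marketing | 193460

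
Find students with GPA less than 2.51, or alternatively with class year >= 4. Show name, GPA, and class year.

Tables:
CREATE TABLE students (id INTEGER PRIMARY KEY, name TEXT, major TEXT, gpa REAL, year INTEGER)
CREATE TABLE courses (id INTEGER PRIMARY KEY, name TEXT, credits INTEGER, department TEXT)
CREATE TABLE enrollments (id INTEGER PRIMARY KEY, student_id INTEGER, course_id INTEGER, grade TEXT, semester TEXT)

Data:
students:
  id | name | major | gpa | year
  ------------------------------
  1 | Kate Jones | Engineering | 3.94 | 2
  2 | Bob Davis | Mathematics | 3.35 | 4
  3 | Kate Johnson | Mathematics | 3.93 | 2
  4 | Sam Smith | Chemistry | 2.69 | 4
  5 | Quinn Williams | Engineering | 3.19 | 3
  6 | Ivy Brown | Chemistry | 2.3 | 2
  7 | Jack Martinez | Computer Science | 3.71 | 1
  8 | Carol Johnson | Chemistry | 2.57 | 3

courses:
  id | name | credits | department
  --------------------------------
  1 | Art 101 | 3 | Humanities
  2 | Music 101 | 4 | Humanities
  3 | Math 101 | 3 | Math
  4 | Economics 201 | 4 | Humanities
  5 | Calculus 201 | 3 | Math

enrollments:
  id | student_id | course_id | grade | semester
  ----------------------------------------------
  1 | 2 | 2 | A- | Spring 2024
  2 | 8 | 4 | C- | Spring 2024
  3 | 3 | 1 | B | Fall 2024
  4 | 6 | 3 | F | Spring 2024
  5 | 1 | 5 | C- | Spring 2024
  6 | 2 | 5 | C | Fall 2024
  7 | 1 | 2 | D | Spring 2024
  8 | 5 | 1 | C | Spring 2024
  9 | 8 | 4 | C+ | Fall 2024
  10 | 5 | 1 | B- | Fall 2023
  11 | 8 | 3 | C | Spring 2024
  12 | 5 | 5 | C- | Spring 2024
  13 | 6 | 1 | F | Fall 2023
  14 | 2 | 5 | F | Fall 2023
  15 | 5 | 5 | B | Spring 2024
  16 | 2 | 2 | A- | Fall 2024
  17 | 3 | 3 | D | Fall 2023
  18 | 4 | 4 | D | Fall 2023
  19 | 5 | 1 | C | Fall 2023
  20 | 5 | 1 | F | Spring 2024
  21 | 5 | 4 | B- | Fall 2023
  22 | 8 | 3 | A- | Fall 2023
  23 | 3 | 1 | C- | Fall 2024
SELECT name, gpa, year FROM students WHERE gpa < 2.51 OR year >= 4

Execution result:
name | gpa | year
Bob Davis | 3.35 | 4
Sam Smith | 2.69 | 4
Ivy Brown | 2.30 | 2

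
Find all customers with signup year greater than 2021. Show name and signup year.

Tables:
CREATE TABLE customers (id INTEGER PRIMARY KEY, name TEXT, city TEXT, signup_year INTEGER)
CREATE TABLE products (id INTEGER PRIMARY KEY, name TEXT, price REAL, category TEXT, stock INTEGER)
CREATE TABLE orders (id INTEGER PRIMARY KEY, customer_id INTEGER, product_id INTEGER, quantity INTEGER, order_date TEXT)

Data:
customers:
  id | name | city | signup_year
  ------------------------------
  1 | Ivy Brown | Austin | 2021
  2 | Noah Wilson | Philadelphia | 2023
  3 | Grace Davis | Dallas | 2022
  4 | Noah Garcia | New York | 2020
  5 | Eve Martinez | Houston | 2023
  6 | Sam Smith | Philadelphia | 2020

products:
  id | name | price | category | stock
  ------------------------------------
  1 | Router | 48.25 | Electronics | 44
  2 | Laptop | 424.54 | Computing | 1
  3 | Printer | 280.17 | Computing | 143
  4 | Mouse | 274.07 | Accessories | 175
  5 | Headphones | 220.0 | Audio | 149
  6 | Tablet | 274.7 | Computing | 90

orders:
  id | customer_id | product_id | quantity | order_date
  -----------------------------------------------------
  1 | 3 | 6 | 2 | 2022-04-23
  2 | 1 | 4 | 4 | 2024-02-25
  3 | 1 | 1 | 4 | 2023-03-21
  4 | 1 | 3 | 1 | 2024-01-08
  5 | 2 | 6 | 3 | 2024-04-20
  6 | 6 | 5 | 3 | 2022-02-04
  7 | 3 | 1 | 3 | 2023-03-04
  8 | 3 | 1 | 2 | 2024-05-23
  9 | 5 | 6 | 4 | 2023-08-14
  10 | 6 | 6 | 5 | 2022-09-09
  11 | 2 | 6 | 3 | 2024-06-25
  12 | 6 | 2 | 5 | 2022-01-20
SELECT name, signup_year FROM customers WHERE signup_year > 2021

Execution result:
name | signup_year
Noah Wilson | 2023
Grace Davis | 2022
Eve Martinez | 2023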